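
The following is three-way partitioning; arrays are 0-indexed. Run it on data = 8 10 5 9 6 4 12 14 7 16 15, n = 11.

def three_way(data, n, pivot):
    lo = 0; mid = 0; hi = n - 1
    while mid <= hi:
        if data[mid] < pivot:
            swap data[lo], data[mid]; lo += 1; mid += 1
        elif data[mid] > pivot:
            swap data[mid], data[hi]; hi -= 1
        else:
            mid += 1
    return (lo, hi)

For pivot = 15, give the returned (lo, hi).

lo=0 mid=0 hi=10
8<15: swap(0,0), lo=1 mid=1 ⇒ 8 10 5 9 6 4 12 14 7 16 15
10<15: swap(1,1), lo=2 mid=2 ⇒ 8 10 5 9 6 4 12 14 7 16 15
5<15: swap(2,2), lo=3 mid=3 ⇒ 8 10 5 9 6 4 12 14 7 16 15
9<15: swap(3,3), lo=4 mid=4 ⇒ 8 10 5 9 6 4 12 14 7 16 15
6<15: swap(4,4), lo=5 mid=5 ⇒ 8 10 5 9 6 4 12 14 7 16 15
4<15: swap(5,5), lo=6 mid=6 ⇒ 8 10 5 9 6 4 12 14 7 16 15
12<15: swap(6,6), lo=7 mid=7 ⇒ 8 10 5 9 6 4 12 14 7 16 15
14<15: swap(7,7), lo=8 mid=8 ⇒ 8 10 5 9 6 4 12 14 7 16 15
7<15: swap(8,8), lo=9 mid=9 ⇒ 8 10 5 9 6 4 12 14 7 16 15
16>15: swap(9,10), hi=9 ⇒ 8 10 5 9 6 4 12 14 7 15 16
15=15: mid=10
done. lo=9 hi=9; data=8 10 5 9 6 4 12 14 7 15 16

(9, 9)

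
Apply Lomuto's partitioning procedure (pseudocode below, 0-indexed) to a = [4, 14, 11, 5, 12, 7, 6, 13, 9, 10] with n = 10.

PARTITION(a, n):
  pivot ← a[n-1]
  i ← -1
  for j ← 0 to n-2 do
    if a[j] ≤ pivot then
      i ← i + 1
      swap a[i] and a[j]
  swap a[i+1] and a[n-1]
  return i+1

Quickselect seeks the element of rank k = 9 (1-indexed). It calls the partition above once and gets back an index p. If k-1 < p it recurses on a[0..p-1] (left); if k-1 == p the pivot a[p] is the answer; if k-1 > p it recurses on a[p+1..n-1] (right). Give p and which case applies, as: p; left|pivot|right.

5; right

pivot = a[9] = 10; i = -1
j=0: a[0]=4 ≤ 10 → i=0, swap a[0],a[0] (no change) → [4, 14, 11, 5, 12, 7, 6, 13, 9, 10]
j=1: a[1]=14 > 10 → no swap
j=2: a[2]=11 > 10 → no swap
j=3: a[3]=5 ≤ 10 → i=1, swap a[1],a[3] → [4, 5, 11, 14, 12, 7, 6, 13, 9, 10]
j=4: a[4]=12 > 10 → no swap
j=5: a[5]=7 ≤ 10 → i=2, swap a[2],a[5] → [4, 5, 7, 14, 12, 11, 6, 13, 9, 10]
j=6: a[6]=6 ≤ 10 → i=3, swap a[3],a[6] → [4, 5, 7, 6, 12, 11, 14, 13, 9, 10]
j=7: a[7]=13 > 10 → no swap
j=8: a[8]=9 ≤ 10 → i=4, swap a[4],a[8] → [4, 5, 7, 6, 9, 11, 14, 13, 12, 10]
final swap a[5],a[9] → [4, 5, 7, 6, 9, 10, 14, 13, 12, 11]; return 5
p = 5; k-1 = 8 > 5 ⇒ right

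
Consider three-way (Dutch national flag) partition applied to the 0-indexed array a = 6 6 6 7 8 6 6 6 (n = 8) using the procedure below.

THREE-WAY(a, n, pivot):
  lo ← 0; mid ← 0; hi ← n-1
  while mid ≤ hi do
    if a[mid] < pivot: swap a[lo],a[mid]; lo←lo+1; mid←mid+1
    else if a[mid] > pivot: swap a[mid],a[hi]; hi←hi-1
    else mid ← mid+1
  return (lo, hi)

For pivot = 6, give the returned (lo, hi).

lo=0 mid=0 hi=7
6=6: mid=1
6=6: mid=2
6=6: mid=3
7>6: swap(3,7), hi=6 ⇒ 6 6 6 6 8 6 6 7
6=6: mid=4
8>6: swap(4,6), hi=5 ⇒ 6 6 6 6 6 6 8 7
6=6: mid=5
6=6: mid=6
done. lo=0 hi=5; a=6 6 6 6 6 6 8 7

(0, 5)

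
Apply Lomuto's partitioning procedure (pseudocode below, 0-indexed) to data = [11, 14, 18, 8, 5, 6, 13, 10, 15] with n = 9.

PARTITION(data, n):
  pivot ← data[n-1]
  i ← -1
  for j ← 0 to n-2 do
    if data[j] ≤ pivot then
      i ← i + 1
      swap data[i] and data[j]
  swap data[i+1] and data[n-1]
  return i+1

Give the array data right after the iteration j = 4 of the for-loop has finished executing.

pivot = data[8] = 15; i = -1
j=0: data[0]=11 ≤ 15 → i=0, swap data[0],data[0] (no change) → [11, 14, 18, 8, 5, 6, 13, 10, 15]
j=1: data[1]=14 ≤ 15 → i=1, swap data[1],data[1] (no change) → [11, 14, 18, 8, 5, 6, 13, 10, 15]
j=2: data[2]=18 > 15 → no swap
j=3: data[3]=8 ≤ 15 → i=2, swap data[2],data[3] → [11, 14, 8, 18, 5, 6, 13, 10, 15]
j=4: data[4]=5 ≤ 15 → i=3, swap data[3],data[4] → [11, 14, 8, 5, 18, 6, 13, 10, 15]
(after j=4) data = [11, 14, 8, 5, 18, 6, 13, 10, 15]

[11, 14, 8, 5, 18, 6, 13, 10, 15]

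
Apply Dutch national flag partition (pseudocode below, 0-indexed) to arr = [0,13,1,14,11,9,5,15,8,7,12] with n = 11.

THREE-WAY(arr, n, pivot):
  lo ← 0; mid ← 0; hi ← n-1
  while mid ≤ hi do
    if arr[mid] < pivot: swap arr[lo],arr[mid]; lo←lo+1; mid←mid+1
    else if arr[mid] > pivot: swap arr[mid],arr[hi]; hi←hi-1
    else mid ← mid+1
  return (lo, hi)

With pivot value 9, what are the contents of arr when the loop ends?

pivot = 9; lo=0, mid=0, hi=10
arr[mid]=0<9: swap arr[0],arr[0]; lo=1,mid=1 → [0,13,1,14,11,9,5,15,8,7,12]
arr[mid]=13>9: swap arr[1],arr[10]; hi=9 → [0,12,1,14,11,9,5,15,8,7,13]
arr[mid]=12>9: swap arr[1],arr[9]; hi=8 → [0,7,1,14,11,9,5,15,8,12,13]
arr[mid]=7<9: swap arr[1],arr[1]; lo=2,mid=2 → [0,7,1,14,11,9,5,15,8,12,13]
arr[mid]=1<9: swap arr[2],arr[2]; lo=3,mid=3 → [0,7,1,14,11,9,5,15,8,12,13]
arr[mid]=14>9: swap arr[3],arr[8]; hi=7 → [0,7,1,8,11,9,5,15,14,12,13]
arr[mid]=8<9: swap arr[3],arr[3]; lo=4,mid=4 → [0,7,1,8,11,9,5,15,14,12,13]
arr[mid]=11>9: swap arr[4],arr[7]; hi=6 → [0,7,1,8,15,9,5,11,14,12,13]
arr[mid]=15>9: swap arr[4],arr[6]; hi=5 → [0,7,1,8,5,9,15,11,14,12,13]
arr[mid]=5<9: swap arr[4],arr[4]; lo=5,mid=5 → [0,7,1,8,5,9,15,11,14,12,13]
arr[mid]=9=9: mid=6
end: lo=5, hi=5; arr = [0,7,1,8,5,9,15,11,14,12,13]

[0,7,1,8,5,9,15,11,14,12,13]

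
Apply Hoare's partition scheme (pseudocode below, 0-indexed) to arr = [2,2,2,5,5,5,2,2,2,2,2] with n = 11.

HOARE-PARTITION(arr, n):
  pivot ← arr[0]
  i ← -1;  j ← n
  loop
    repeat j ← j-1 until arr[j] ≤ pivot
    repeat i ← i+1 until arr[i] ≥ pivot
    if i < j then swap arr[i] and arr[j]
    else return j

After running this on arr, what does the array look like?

pivot=2
j stops at 10 (2), i stops at 0 (2); swap ⇒ [2,2,2,5,5,5,2,2,2,2,2]
j stops at 9 (2), i stops at 1 (2); swap ⇒ [2,2,2,5,5,5,2,2,2,2,2]
j stops at 8 (2), i stops at 2 (2); swap ⇒ [2,2,2,5,5,5,2,2,2,2,2]
j stops at 7 (2), i stops at 3 (5); swap ⇒ [2,2,2,2,5,5,2,5,2,2,2]
j stops at 6 (2), i stops at 4 (5); swap ⇒ [2,2,2,2,2,5,5,5,2,2,2]
j stops at 4, i stops at 5; i≥j ⇒ return 4. arr=[2,2,2,2,2,5,5,5,2,2,2]

[2,2,2,2,2,5,5,5,2,2,2]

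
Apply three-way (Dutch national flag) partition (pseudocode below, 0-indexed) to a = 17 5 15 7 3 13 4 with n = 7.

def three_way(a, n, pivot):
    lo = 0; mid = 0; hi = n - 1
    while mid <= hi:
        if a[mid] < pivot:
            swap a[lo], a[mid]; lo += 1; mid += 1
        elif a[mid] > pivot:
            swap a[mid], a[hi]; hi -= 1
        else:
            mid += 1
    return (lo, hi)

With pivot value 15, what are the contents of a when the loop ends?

pivot = 15; lo=0, mid=0, hi=6
a[mid]=17>15: swap a[0],a[6]; hi=5 → 4 5 15 7 3 13 17
a[mid]=4<15: swap a[0],a[0]; lo=1,mid=1 → 4 5 15 7 3 13 17
a[mid]=5<15: swap a[1],a[1]; lo=2,mid=2 → 4 5 15 7 3 13 17
a[mid]=15=15: mid=3
a[mid]=7<15: swap a[2],a[3]; lo=3,mid=4 → 4 5 7 15 3 13 17
a[mid]=3<15: swap a[3],a[4]; lo=4,mid=5 → 4 5 7 3 15 13 17
a[mid]=13<15: swap a[4],a[5]; lo=5,mid=6 → 4 5 7 3 13 15 17
end: lo=5, hi=5; a = 4 5 7 3 13 15 17

4 5 7 3 13 15 17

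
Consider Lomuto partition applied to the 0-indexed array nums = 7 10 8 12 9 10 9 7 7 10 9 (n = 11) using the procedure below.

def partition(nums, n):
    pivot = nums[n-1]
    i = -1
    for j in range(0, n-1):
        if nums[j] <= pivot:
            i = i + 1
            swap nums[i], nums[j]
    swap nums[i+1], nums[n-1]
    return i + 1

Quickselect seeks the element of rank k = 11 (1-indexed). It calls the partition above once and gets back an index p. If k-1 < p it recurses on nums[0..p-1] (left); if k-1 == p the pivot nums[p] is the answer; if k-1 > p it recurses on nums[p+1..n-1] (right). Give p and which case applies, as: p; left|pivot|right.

6; right

pivot = nums[10] = 9; i = -1
j=0: nums[0]=7 ≤ 9 → i=0, swap nums[0],nums[0] (no change) → 7 10 8 12 9 10 9 7 7 10 9
j=1: nums[1]=10 > 9 → no swap
j=2: nums[2]=8 ≤ 9 → i=1, swap nums[1],nums[2] → 7 8 10 12 9 10 9 7 7 10 9
j=3: nums[3]=12 > 9 → no swap
j=4: nums[4]=9 ≤ 9 → i=2, swap nums[2],nums[4] → 7 8 9 12 10 10 9 7 7 10 9
j=5: nums[5]=10 > 9 → no swap
j=6: nums[6]=9 ≤ 9 → i=3, swap nums[3],nums[6] → 7 8 9 9 10 10 12 7 7 10 9
j=7: nums[7]=7 ≤ 9 → i=4, swap nums[4],nums[7] → 7 8 9 9 7 10 12 10 7 10 9
j=8: nums[8]=7 ≤ 9 → i=5, swap nums[5],nums[8] → 7 8 9 9 7 7 12 10 10 10 9
j=9: nums[9]=10 > 9 → no swap
final swap nums[6],nums[10] → 7 8 9 9 7 7 9 10 10 10 12; return 6
p = 6; k-1 = 10 > 6 ⇒ right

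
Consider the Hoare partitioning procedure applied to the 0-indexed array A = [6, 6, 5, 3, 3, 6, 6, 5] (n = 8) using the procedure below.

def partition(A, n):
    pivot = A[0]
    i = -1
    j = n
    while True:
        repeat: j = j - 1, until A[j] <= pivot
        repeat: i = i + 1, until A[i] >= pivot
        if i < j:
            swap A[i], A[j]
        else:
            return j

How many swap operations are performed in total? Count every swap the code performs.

pivot = A[0] = 6; i = -1, j = 8
j→7 (A[7]=5≤6), i→0 (A[0]=6≥6); i<j, swap → [5, 6, 5, 3, 3, 6, 6, 6]
j→6 (A[6]=6≤6), i→1 (A[1]=6≥6); i<j, swap → [5, 6, 5, 3, 3, 6, 6, 6]
j→5, i→5; i≥j, return j=5. A = [5, 6, 5, 3, 3, 6, 6, 6]

2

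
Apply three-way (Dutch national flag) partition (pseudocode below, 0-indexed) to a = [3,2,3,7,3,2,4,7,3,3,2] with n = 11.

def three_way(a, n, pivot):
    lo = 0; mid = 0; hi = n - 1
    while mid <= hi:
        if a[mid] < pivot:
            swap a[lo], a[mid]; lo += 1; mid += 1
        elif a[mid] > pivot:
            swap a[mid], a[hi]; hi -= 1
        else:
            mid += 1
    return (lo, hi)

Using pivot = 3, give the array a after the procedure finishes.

[2,2,2,3,3,3,3,3,7,4,7]

pivot = 3; lo=0, mid=0, hi=10
a[mid]=3=3: mid=1
a[mid]=2<3: swap a[0],a[1]; lo=1,mid=2 → [2,3,3,7,3,2,4,7,3,3,2]
a[mid]=3=3: mid=3
a[mid]=7>3: swap a[3],a[10]; hi=9 → [2,3,3,2,3,2,4,7,3,3,7]
a[mid]=2<3: swap a[1],a[3]; lo=2,mid=4 → [2,2,3,3,3,2,4,7,3,3,7]
a[mid]=3=3: mid=5
a[mid]=2<3: swap a[2],a[5]; lo=3,mid=6 → [2,2,2,3,3,3,4,7,3,3,7]
a[mid]=4>3: swap a[6],a[9]; hi=8 → [2,2,2,3,3,3,3,7,3,4,7]
a[mid]=3=3: mid=7
a[mid]=7>3: swap a[7],a[8]; hi=7 → [2,2,2,3,3,3,3,3,7,4,7]
a[mid]=3=3: mid=8
end: lo=3, hi=7; a = [2,2,2,3,3,3,3,3,7,4,7]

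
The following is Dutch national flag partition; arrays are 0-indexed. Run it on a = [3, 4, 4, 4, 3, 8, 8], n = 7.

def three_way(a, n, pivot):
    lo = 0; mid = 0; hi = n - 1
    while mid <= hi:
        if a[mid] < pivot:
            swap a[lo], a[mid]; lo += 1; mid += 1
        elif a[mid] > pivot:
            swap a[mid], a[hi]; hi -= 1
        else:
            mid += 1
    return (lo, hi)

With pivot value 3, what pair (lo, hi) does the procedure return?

(0, 1)

pivot = 3; lo=0, mid=0, hi=6
a[mid]=3=3: mid=1
a[mid]=4>3: swap a[1],a[6]; hi=5 → [3, 8, 4, 4, 3, 8, 4]
a[mid]=8>3: swap a[1],a[5]; hi=4 → [3, 8, 4, 4, 3, 8, 4]
a[mid]=8>3: swap a[1],a[4]; hi=3 → [3, 3, 4, 4, 8, 8, 4]
a[mid]=3=3: mid=2
a[mid]=4>3: swap a[2],a[3]; hi=2 → [3, 3, 4, 4, 8, 8, 4]
a[mid]=4>3: swap a[2],a[2]; hi=1 → [3, 3, 4, 4, 8, 8, 4]
end: lo=0, hi=1; a = [3, 3, 4, 4, 8, 8, 4]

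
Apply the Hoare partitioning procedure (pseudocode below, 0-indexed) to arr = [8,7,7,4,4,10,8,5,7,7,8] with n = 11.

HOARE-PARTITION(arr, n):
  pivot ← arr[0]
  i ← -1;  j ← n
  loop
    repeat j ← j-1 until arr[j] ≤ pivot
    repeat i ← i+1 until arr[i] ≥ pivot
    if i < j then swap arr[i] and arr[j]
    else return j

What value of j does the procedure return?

pivot = arr[0] = 8; i = -1, j = 11
j→10 (arr[10]=8≤8), i→0 (arr[0]=8≥8); i<j, swap → [8,7,7,4,4,10,8,5,7,7,8]
j→9 (arr[9]=7≤8), i→5 (arr[5]=10≥8); i<j, swap → [8,7,7,4,4,7,8,5,7,10,8]
j→8 (arr[8]=7≤8), i→6 (arr[6]=8≥8); i<j, swap → [8,7,7,4,4,7,7,5,8,10,8]
j→7, i→8; i≥j, return j=7. arr = [8,7,7,4,4,7,7,5,8,10,8]

7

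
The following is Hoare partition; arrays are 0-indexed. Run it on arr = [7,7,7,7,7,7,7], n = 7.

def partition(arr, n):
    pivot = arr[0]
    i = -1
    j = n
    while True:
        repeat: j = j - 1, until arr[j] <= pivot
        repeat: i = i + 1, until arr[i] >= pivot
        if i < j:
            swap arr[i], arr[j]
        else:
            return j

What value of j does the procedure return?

3

pivot = arr[0] = 7; i = -1, j = 7
j→6 (arr[6]=7≤7), i→0 (arr[0]=7≥7); i<j, swap → [7,7,7,7,7,7,7]
j→5 (arr[5]=7≤7), i→1 (arr[1]=7≥7); i<j, swap → [7,7,7,7,7,7,7]
j→4 (arr[4]=7≤7), i→2 (arr[2]=7≥7); i<j, swap → [7,7,7,7,7,7,7]
j→3, i→3; i≥j, return j=3. arr = [7,7,7,7,7,7,7]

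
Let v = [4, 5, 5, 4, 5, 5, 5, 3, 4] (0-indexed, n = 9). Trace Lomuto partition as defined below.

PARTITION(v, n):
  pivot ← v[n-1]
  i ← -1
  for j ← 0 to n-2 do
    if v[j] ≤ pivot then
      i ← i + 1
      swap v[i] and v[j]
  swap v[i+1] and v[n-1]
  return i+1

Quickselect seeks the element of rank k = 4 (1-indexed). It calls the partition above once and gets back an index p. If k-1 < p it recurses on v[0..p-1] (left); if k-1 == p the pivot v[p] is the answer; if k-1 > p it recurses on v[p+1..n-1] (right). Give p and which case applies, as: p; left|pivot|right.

3; pivot

pivot = v[8] = 4; i = -1
j=0: v[0]=4 ≤ 4 → i=0, swap v[0],v[0] (no change) → [4, 5, 5, 4, 5, 5, 5, 3, 4]
j=1: v[1]=5 > 4 → no swap
j=2: v[2]=5 > 4 → no swap
j=3: v[3]=4 ≤ 4 → i=1, swap v[1],v[3] → [4, 4, 5, 5, 5, 5, 5, 3, 4]
j=4: v[4]=5 > 4 → no swap
j=5: v[5]=5 > 4 → no swap
j=6: v[6]=5 > 4 → no swap
j=7: v[7]=3 ≤ 4 → i=2, swap v[2],v[7] → [4, 4, 3, 5, 5, 5, 5, 5, 4]
final swap v[3],v[8] → [4, 4, 3, 4, 5, 5, 5, 5, 5]; return 3
p = 3; k-1 = 3 == 3 ⇒ pivot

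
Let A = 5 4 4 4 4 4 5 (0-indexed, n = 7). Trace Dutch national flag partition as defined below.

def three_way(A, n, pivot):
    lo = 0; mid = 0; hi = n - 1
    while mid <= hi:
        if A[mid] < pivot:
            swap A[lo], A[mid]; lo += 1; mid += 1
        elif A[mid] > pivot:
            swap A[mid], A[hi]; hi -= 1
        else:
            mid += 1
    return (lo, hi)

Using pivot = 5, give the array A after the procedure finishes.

pivot = 5; lo=0, mid=0, hi=6
A[mid]=5=5: mid=1
A[mid]=4<5: swap A[0],A[1]; lo=1,mid=2 → 4 5 4 4 4 4 5
A[mid]=4<5: swap A[1],A[2]; lo=2,mid=3 → 4 4 5 4 4 4 5
A[mid]=4<5: swap A[2],A[3]; lo=3,mid=4 → 4 4 4 5 4 4 5
A[mid]=4<5: swap A[3],A[4]; lo=4,mid=5 → 4 4 4 4 5 4 5
A[mid]=4<5: swap A[4],A[5]; lo=5,mid=6 → 4 4 4 4 4 5 5
A[mid]=5=5: mid=7
end: lo=5, hi=6; A = 4 4 4 4 4 5 5

4 4 4 4 4 5 5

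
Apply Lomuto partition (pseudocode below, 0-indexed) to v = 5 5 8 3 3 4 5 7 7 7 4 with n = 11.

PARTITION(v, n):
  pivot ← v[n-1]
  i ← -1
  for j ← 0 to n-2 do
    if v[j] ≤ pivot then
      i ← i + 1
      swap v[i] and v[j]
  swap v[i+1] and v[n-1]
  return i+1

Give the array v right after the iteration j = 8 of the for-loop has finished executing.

3 3 4 5 5 8 5 7 7 7 4

pivot=4, i=-1
j=0: 5>4, skip
j=1: 5>4, skip
j=2: 8>4, skip
j=3: 3≤4, i=0, swap(0,3) ⇒ 3 5 8 5 3 4 5 7 7 7 4
j=4: 3≤4, i=1, swap(1,4) ⇒ 3 3 8 5 5 4 5 7 7 7 4
j=5: 4≤4, i=2, swap(2,5) ⇒ 3 3 4 5 5 8 5 7 7 7 4
j=6: 5>4, skip
j=7: 7>4, skip
j=8: 7>4, skip
(after j=8) v = 3 3 4 5 5 8 5 7 7 7 4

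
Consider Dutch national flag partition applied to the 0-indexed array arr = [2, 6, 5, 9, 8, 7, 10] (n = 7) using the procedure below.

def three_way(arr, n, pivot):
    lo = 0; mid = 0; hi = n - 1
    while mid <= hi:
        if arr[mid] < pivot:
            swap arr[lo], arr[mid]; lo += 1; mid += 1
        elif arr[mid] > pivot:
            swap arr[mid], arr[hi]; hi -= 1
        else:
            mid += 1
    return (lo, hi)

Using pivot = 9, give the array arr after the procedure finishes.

[2, 6, 5, 8, 7, 9, 10]

lo=0 mid=0 hi=6
2<9: swap(0,0), lo=1 mid=1 ⇒ [2, 6, 5, 9, 8, 7, 10]
6<9: swap(1,1), lo=2 mid=2 ⇒ [2, 6, 5, 9, 8, 7, 10]
5<9: swap(2,2), lo=3 mid=3 ⇒ [2, 6, 5, 9, 8, 7, 10]
9=9: mid=4
8<9: swap(3,4), lo=4 mid=5 ⇒ [2, 6, 5, 8, 9, 7, 10]
7<9: swap(4,5), lo=5 mid=6 ⇒ [2, 6, 5, 8, 7, 9, 10]
10>9: swap(6,6), hi=5 ⇒ [2, 6, 5, 8, 7, 9, 10]
done. lo=5 hi=5; arr=[2, 6, 5, 8, 7, 9, 10]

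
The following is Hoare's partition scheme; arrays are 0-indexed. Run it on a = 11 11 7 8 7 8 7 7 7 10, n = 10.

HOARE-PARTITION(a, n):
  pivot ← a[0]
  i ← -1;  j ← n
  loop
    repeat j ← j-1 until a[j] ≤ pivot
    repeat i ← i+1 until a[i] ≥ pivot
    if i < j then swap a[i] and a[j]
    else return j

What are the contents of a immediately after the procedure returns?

10 7 7 8 7 8 7 7 11 11

pivot=11
j stops at 9 (10), i stops at 0 (11); swap ⇒ 10 11 7 8 7 8 7 7 7 11
j stops at 8 (7), i stops at 1 (11); swap ⇒ 10 7 7 8 7 8 7 7 11 11
j stops at 7, i stops at 8; i≥j ⇒ return 7. a=10 7 7 8 7 8 7 7 11 11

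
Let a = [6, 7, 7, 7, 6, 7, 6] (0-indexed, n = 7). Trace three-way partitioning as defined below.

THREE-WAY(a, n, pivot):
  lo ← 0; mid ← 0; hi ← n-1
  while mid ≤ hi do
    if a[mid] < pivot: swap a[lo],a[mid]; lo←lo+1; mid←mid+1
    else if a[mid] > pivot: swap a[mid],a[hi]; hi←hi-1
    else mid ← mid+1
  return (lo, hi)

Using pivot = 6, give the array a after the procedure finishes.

lo=0 mid=0 hi=6
6=6: mid=1
7>6: swap(1,6), hi=5 ⇒ [6, 6, 7, 7, 6, 7, 7]
6=6: mid=2
7>6: swap(2,5), hi=4 ⇒ [6, 6, 7, 7, 6, 7, 7]
7>6: swap(2,4), hi=3 ⇒ [6, 6, 6, 7, 7, 7, 7]
6=6: mid=3
7>6: swap(3,3), hi=2 ⇒ [6, 6, 6, 7, 7, 7, 7]
done. lo=0 hi=2; a=[6, 6, 6, 7, 7, 7, 7]

[6, 6, 6, 7, 7, 7, 7]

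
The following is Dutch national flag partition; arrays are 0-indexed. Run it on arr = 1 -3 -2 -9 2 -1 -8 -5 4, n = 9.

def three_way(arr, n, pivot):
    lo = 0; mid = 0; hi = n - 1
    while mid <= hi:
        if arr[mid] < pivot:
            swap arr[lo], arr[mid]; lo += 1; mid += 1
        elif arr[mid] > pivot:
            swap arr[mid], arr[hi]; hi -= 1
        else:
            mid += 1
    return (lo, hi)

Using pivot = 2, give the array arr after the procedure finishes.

1 -3 -2 -9 -1 -8 -5 2 4

pivot = 2; lo=0, mid=0, hi=8
arr[mid]=1<2: swap arr[0],arr[0]; lo=1,mid=1 → 1 -3 -2 -9 2 -1 -8 -5 4
arr[mid]=-3<2: swap arr[1],arr[1]; lo=2,mid=2 → 1 -3 -2 -9 2 -1 -8 -5 4
arr[mid]=-2<2: swap arr[2],arr[2]; lo=3,mid=3 → 1 -3 -2 -9 2 -1 -8 -5 4
arr[mid]=-9<2: swap arr[3],arr[3]; lo=4,mid=4 → 1 -3 -2 -9 2 -1 -8 -5 4
arr[mid]=2=2: mid=5
arr[mid]=-1<2: swap arr[4],arr[5]; lo=5,mid=6 → 1 -3 -2 -9 -1 2 -8 -5 4
arr[mid]=-8<2: swap arr[5],arr[6]; lo=6,mid=7 → 1 -3 -2 -9 -1 -8 2 -5 4
arr[mid]=-5<2: swap arr[6],arr[7]; lo=7,mid=8 → 1 -3 -2 -9 -1 -8 -5 2 4
arr[mid]=4>2: swap arr[8],arr[8]; hi=7 → 1 -3 -2 -9 -1 -8 -5 2 4
end: lo=7, hi=7; arr = 1 -3 -2 -9 -1 -8 -5 2 4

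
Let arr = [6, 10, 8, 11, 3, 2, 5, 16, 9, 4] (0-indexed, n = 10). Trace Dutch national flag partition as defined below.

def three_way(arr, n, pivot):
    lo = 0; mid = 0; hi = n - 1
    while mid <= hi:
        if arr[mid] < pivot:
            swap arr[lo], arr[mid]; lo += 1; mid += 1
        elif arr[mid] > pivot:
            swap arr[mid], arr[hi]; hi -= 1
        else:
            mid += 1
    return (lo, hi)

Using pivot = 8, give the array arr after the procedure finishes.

[6, 4, 5, 3, 2, 8, 16, 9, 11, 10]

lo=0 mid=0 hi=9
6<8: swap(0,0), lo=1 mid=1 ⇒ [6, 10, 8, 11, 3, 2, 5, 16, 9, 4]
10>8: swap(1,9), hi=8 ⇒ [6, 4, 8, 11, 3, 2, 5, 16, 9, 10]
4<8: swap(1,1), lo=2 mid=2 ⇒ [6, 4, 8, 11, 3, 2, 5, 16, 9, 10]
8=8: mid=3
11>8: swap(3,8), hi=7 ⇒ [6, 4, 8, 9, 3, 2, 5, 16, 11, 10]
9>8: swap(3,7), hi=6 ⇒ [6, 4, 8, 16, 3, 2, 5, 9, 11, 10]
16>8: swap(3,6), hi=5 ⇒ [6, 4, 8, 5, 3, 2, 16, 9, 11, 10]
5<8: swap(2,3), lo=3 mid=4 ⇒ [6, 4, 5, 8, 3, 2, 16, 9, 11, 10]
3<8: swap(3,4), lo=4 mid=5 ⇒ [6, 4, 5, 3, 8, 2, 16, 9, 11, 10]
2<8: swap(4,5), lo=5 mid=6 ⇒ [6, 4, 5, 3, 2, 8, 16, 9, 11, 10]
done. lo=5 hi=5; arr=[6, 4, 5, 3, 2, 8, 16, 9, 11, 10]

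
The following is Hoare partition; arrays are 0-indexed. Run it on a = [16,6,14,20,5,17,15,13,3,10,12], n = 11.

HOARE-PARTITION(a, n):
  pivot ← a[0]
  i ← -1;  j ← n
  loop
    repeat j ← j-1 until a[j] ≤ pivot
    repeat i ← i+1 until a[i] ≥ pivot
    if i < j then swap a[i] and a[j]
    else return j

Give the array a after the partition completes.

pivot=16
j stops at 10 (12), i stops at 0 (16); swap ⇒ [12,6,14,20,5,17,15,13,3,10,16]
j stops at 9 (10), i stops at 3 (20); swap ⇒ [12,6,14,10,5,17,15,13,3,20,16]
j stops at 8 (3), i stops at 5 (17); swap ⇒ [12,6,14,10,5,3,15,13,17,20,16]
j stops at 7, i stops at 8; i≥j ⇒ return 7. a=[12,6,14,10,5,3,15,13,17,20,16]

[12,6,14,10,5,3,15,13,17,20,16]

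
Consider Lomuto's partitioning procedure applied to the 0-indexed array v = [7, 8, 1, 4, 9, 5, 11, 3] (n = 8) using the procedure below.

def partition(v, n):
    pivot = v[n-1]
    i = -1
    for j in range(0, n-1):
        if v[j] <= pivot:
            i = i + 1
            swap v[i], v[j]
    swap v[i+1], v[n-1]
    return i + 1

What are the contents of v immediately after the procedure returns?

pivot=3, i=-1
j=0: 7>3, skip
j=1: 8>3, skip
j=2: 1≤3, i=0, swap(0,2) ⇒ [1, 8, 7, 4, 9, 5, 11, 3]
j=3: 4>3, skip
j=4: 9>3, skip
j=5: 5>3, skip
j=6: 11>3, skip
swap(1,7) ⇒ [1, 3, 7, 4, 9, 5, 11, 8]; return 1

[1, 3, 7, 4, 9, 5, 11, 8]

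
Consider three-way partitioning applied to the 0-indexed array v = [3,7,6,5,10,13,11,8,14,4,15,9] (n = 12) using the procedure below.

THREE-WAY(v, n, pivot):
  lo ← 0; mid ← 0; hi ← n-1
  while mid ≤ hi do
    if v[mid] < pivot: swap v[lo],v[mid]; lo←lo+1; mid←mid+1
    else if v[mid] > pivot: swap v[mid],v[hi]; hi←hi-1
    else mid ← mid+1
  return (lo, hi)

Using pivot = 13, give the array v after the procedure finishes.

pivot = 13; lo=0, mid=0, hi=11
v[mid]=3<13: swap v[0],v[0]; lo=1,mid=1 → [3,7,6,5,10,13,11,8,14,4,15,9]
v[mid]=7<13: swap v[1],v[1]; lo=2,mid=2 → [3,7,6,5,10,13,11,8,14,4,15,9]
v[mid]=6<13: swap v[2],v[2]; lo=3,mid=3 → [3,7,6,5,10,13,11,8,14,4,15,9]
v[mid]=5<13: swap v[3],v[3]; lo=4,mid=4 → [3,7,6,5,10,13,11,8,14,4,15,9]
v[mid]=10<13: swap v[4],v[4]; lo=5,mid=5 → [3,7,6,5,10,13,11,8,14,4,15,9]
v[mid]=13=13: mid=6
v[mid]=11<13: swap v[5],v[6]; lo=6,mid=7 → [3,7,6,5,10,11,13,8,14,4,15,9]
v[mid]=8<13: swap v[6],v[7]; lo=7,mid=8 → [3,7,6,5,10,11,8,13,14,4,15,9]
v[mid]=14>13: swap v[8],v[11]; hi=10 → [3,7,6,5,10,11,8,13,9,4,15,14]
v[mid]=9<13: swap v[7],v[8]; lo=8,mid=9 → [3,7,6,5,10,11,8,9,13,4,15,14]
v[mid]=4<13: swap v[8],v[9]; lo=9,mid=10 → [3,7,6,5,10,11,8,9,4,13,15,14]
v[mid]=15>13: swap v[10],v[10]; hi=9 → [3,7,6,5,10,11,8,9,4,13,15,14]
end: lo=9, hi=9; v = [3,7,6,5,10,11,8,9,4,13,15,14]

[3,7,6,5,10,11,8,9,4,13,15,14]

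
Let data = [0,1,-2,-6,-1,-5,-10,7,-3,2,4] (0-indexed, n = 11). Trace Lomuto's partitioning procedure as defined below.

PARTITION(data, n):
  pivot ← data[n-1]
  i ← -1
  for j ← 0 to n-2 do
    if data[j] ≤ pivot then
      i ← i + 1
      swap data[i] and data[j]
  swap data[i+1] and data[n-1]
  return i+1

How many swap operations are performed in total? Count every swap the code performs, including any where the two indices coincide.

10

pivot=4, i=-1
j=0: 0≤4, i=0, swap(0,0) ⇒ [0,1,-2,-6,-1,-5,-10,7,-3,2,4]
j=1: 1≤4, i=1, swap(1,1) ⇒ [0,1,-2,-6,-1,-5,-10,7,-3,2,4]
j=2: -2≤4, i=2, swap(2,2) ⇒ [0,1,-2,-6,-1,-5,-10,7,-3,2,4]
j=3: -6≤4, i=3, swap(3,3) ⇒ [0,1,-2,-6,-1,-5,-10,7,-3,2,4]
j=4: -1≤4, i=4, swap(4,4) ⇒ [0,1,-2,-6,-1,-5,-10,7,-3,2,4]
j=5: -5≤4, i=5, swap(5,5) ⇒ [0,1,-2,-6,-1,-5,-10,7,-3,2,4]
j=6: -10≤4, i=6, swap(6,6) ⇒ [0,1,-2,-6,-1,-5,-10,7,-3,2,4]
j=7: 7>4, skip
j=8: -3≤4, i=7, swap(7,8) ⇒ [0,1,-2,-6,-1,-5,-10,-3,7,2,4]
j=9: 2≤4, i=8, swap(8,9) ⇒ [0,1,-2,-6,-1,-5,-10,-3,2,7,4]
swap(9,10) ⇒ [0,1,-2,-6,-1,-5,-10,-3,2,4,7]; return 9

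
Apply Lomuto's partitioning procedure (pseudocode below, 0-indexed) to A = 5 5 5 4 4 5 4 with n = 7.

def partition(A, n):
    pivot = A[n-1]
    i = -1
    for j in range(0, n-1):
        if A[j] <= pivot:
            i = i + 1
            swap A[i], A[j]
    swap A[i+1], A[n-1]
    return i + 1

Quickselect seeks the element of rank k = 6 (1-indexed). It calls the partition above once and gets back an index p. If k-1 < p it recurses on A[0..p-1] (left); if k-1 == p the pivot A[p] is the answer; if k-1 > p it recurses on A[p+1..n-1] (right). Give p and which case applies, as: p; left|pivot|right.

pivot = A[6] = 4; i = -1
j=0: A[0]=5 > 4 → no swap
j=1: A[1]=5 > 4 → no swap
j=2: A[2]=5 > 4 → no swap
j=3: A[3]=4 ≤ 4 → i=0, swap A[0],A[3] → 4 5 5 5 4 5 4
j=4: A[4]=4 ≤ 4 → i=1, swap A[1],A[4] → 4 4 5 5 5 5 4
j=5: A[5]=5 > 4 → no swap
final swap A[2],A[6] → 4 4 4 5 5 5 5; return 2
p = 2; k-1 = 5 > 2 ⇒ right

2; right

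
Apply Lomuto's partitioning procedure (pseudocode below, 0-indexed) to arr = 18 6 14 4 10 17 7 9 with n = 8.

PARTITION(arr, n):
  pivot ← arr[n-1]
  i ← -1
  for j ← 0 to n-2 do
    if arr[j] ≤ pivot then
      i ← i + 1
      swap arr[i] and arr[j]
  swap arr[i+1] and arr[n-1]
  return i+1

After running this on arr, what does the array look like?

6 4 7 9 10 17 14 18

pivot=9, i=-1
j=0: 18>9, skip
j=1: 6≤9, i=0, swap(0,1) ⇒ 6 18 14 4 10 17 7 9
j=2: 14>9, skip
j=3: 4≤9, i=1, swap(1,3) ⇒ 6 4 14 18 10 17 7 9
j=4: 10>9, skip
j=5: 17>9, skip
j=6: 7≤9, i=2, swap(2,6) ⇒ 6 4 7 18 10 17 14 9
swap(3,7) ⇒ 6 4 7 9 10 17 14 18; return 3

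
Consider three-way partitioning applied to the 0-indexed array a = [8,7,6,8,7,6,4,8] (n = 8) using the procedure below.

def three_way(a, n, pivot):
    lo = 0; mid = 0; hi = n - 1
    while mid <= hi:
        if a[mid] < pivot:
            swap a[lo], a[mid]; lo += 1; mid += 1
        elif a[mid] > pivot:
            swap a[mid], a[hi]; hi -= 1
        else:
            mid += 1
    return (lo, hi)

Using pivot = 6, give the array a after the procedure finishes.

pivot = 6; lo=0, mid=0, hi=7
a[mid]=8>6: swap a[0],a[7]; hi=6 → [8,7,6,8,7,6,4,8]
a[mid]=8>6: swap a[0],a[6]; hi=5 → [4,7,6,8,7,6,8,8]
a[mid]=4<6: swap a[0],a[0]; lo=1,mid=1 → [4,7,6,8,7,6,8,8]
a[mid]=7>6: swap a[1],a[5]; hi=4 → [4,6,6,8,7,7,8,8]
a[mid]=6=6: mid=2
a[mid]=6=6: mid=3
a[mid]=8>6: swap a[3],a[4]; hi=3 → [4,6,6,7,8,7,8,8]
a[mid]=7>6: swap a[3],a[3]; hi=2 → [4,6,6,7,8,7,8,8]
end: lo=1, hi=2; a = [4,6,6,7,8,7,8,8]

[4,6,6,7,8,7,8,8]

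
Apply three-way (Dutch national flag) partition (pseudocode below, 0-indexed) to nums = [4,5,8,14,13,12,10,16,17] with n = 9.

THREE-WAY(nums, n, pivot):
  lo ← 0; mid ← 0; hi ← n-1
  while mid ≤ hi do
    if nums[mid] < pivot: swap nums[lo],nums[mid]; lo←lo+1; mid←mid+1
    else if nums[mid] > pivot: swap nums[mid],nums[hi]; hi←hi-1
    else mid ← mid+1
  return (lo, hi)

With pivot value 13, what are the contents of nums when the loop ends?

[4,5,8,10,12,13,16,17,14]

pivot = 13; lo=0, mid=0, hi=8
nums[mid]=4<13: swap nums[0],nums[0]; lo=1,mid=1 → [4,5,8,14,13,12,10,16,17]
nums[mid]=5<13: swap nums[1],nums[1]; lo=2,mid=2 → [4,5,8,14,13,12,10,16,17]
nums[mid]=8<13: swap nums[2],nums[2]; lo=3,mid=3 → [4,5,8,14,13,12,10,16,17]
nums[mid]=14>13: swap nums[3],nums[8]; hi=7 → [4,5,8,17,13,12,10,16,14]
nums[mid]=17>13: swap nums[3],nums[7]; hi=6 → [4,5,8,16,13,12,10,17,14]
nums[mid]=16>13: swap nums[3],nums[6]; hi=5 → [4,5,8,10,13,12,16,17,14]
nums[mid]=10<13: swap nums[3],nums[3]; lo=4,mid=4 → [4,5,8,10,13,12,16,17,14]
nums[mid]=13=13: mid=5
nums[mid]=12<13: swap nums[4],nums[5]; lo=5,mid=6 → [4,5,8,10,12,13,16,17,14]
end: lo=5, hi=5; nums = [4,5,8,10,12,13,16,17,14]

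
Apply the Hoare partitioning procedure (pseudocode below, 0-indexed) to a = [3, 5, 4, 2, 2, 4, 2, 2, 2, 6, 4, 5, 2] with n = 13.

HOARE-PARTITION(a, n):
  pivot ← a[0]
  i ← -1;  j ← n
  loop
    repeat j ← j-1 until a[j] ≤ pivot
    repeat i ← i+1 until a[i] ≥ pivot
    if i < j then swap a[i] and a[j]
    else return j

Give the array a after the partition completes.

pivot = a[0] = 3; i = -1, j = 13
j→12 (a[12]=2≤3), i→0 (a[0]=3≥3); i<j, swap → [2, 5, 4, 2, 2, 4, 2, 2, 2, 6, 4, 5, 3]
j→8 (a[8]=2≤3), i→1 (a[1]=5≥3); i<j, swap → [2, 2, 4, 2, 2, 4, 2, 2, 5, 6, 4, 5, 3]
j→7 (a[7]=2≤3), i→2 (a[2]=4≥3); i<j, swap → [2, 2, 2, 2, 2, 4, 2, 4, 5, 6, 4, 5, 3]
j→6 (a[6]=2≤3), i→5 (a[5]=4≥3); i<j, swap → [2, 2, 2, 2, 2, 2, 4, 4, 5, 6, 4, 5, 3]
j→5, i→6; i≥j, return j=5. a = [2, 2, 2, 2, 2, 2, 4, 4, 5, 6, 4, 5, 3]

[2, 2, 2, 2, 2, 2, 4, 4, 5, 6, 4, 5, 3]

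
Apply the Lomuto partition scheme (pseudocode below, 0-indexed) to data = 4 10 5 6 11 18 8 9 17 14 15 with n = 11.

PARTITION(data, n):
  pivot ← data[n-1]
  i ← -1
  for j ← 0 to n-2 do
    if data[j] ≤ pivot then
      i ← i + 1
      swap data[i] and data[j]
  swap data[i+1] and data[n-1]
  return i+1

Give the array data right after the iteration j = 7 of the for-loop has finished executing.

pivot = data[10] = 15; i = -1
j=0: data[0]=4 ≤ 15 → i=0, swap data[0],data[0] (no change) → 4 10 5 6 11 18 8 9 17 14 15
j=1: data[1]=10 ≤ 15 → i=1, swap data[1],data[1] (no change) → 4 10 5 6 11 18 8 9 17 14 15
j=2: data[2]=5 ≤ 15 → i=2, swap data[2],data[2] (no change) → 4 10 5 6 11 18 8 9 17 14 15
j=3: data[3]=6 ≤ 15 → i=3, swap data[3],data[3] (no change) → 4 10 5 6 11 18 8 9 17 14 15
j=4: data[4]=11 ≤ 15 → i=4, swap data[4],data[4] (no change) → 4 10 5 6 11 18 8 9 17 14 15
j=5: data[5]=18 > 15 → no swap
j=6: data[6]=8 ≤ 15 → i=5, swap data[5],data[6] → 4 10 5 6 11 8 18 9 17 14 15
j=7: data[7]=9 ≤ 15 → i=6, swap data[6],data[7] → 4 10 5 6 11 8 9 18 17 14 15
(after j=7) data = 4 10 5 6 11 8 9 18 17 14 15

4 10 5 6 11 8 9 18 17 14 15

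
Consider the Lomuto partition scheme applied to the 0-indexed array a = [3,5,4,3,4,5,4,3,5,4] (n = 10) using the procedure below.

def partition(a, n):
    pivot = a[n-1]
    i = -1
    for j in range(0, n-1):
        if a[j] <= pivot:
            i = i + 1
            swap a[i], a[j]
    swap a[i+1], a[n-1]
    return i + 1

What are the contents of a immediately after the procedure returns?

[3,4,3,4,4,3,4,5,5,5]

pivot = a[9] = 4; i = -1
j=0: a[0]=3 ≤ 4 → i=0, swap a[0],a[0] (no change) → [3,5,4,3,4,5,4,3,5,4]
j=1: a[1]=5 > 4 → no swap
j=2: a[2]=4 ≤ 4 → i=1, swap a[1],a[2] → [3,4,5,3,4,5,4,3,5,4]
j=3: a[3]=3 ≤ 4 → i=2, swap a[2],a[3] → [3,4,3,5,4,5,4,3,5,4]
j=4: a[4]=4 ≤ 4 → i=3, swap a[3],a[4] → [3,4,3,4,5,5,4,3,5,4]
j=5: a[5]=5 > 4 → no swap
j=6: a[6]=4 ≤ 4 → i=4, swap a[4],a[6] → [3,4,3,4,4,5,5,3,5,4]
j=7: a[7]=3 ≤ 4 → i=5, swap a[5],a[7] → [3,4,3,4,4,3,5,5,5,4]
j=8: a[8]=5 > 4 → no swap
final swap a[6],a[9] → [3,4,3,4,4,3,4,5,5,5]; return 6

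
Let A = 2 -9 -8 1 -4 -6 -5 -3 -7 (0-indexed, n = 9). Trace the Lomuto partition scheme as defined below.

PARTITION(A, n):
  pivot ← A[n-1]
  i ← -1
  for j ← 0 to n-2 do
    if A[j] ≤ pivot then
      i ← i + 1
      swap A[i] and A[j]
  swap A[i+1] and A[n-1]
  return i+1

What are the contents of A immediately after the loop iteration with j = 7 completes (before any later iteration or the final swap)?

-9 -8 2 1 -4 -6 -5 -3 -7

pivot = A[8] = -7; i = -1
j=0: A[0]=2 > -7 → no swap
j=1: A[1]=-9 ≤ -7 → i=0, swap A[0],A[1] → -9 2 -8 1 -4 -6 -5 -3 -7
j=2: A[2]=-8 ≤ -7 → i=1, swap A[1],A[2] → -9 -8 2 1 -4 -6 -5 -3 -7
j=3: A[3]=1 > -7 → no swap
j=4: A[4]=-4 > -7 → no swap
j=5: A[5]=-6 > -7 → no swap
j=6: A[6]=-5 > -7 → no swap
j=7: A[7]=-3 > -7 → no swap
(after j=7) A = -9 -8 2 1 -4 -6 -5 -3 -7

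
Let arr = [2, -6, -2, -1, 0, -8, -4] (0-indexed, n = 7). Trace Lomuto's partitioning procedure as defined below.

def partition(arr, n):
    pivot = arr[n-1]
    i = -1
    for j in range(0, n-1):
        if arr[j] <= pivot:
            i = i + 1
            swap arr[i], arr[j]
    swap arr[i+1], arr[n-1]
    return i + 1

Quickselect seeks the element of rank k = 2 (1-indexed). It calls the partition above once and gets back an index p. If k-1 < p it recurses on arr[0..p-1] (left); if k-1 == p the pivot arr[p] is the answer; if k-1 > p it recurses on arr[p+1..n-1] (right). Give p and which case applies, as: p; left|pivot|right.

2; left

pivot = arr[6] = -4; i = -1
j=0: arr[0]=2 > -4 → no swap
j=1: arr[1]=-6 ≤ -4 → i=0, swap arr[0],arr[1] → [-6, 2, -2, -1, 0, -8, -4]
j=2: arr[2]=-2 > -4 → no swap
j=3: arr[3]=-1 > -4 → no swap
j=4: arr[4]=0 > -4 → no swap
j=5: arr[5]=-8 ≤ -4 → i=1, swap arr[1],arr[5] → [-6, -8, -2, -1, 0, 2, -4]
final swap arr[2],arr[6] → [-6, -8, -4, -1, 0, 2, -2]; return 2
p = 2; k-1 = 1 < 2 ⇒ left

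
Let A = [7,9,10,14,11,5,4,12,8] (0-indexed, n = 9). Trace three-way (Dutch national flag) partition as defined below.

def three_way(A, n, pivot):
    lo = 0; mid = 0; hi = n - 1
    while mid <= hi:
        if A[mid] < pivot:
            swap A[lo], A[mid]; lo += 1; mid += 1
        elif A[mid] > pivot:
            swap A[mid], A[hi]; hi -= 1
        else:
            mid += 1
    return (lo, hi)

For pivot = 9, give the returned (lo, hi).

(4, 4)

lo=0 mid=0 hi=8
7<9: swap(0,0), lo=1 mid=1 ⇒ [7,9,10,14,11,5,4,12,8]
9=9: mid=2
10>9: swap(2,8), hi=7 ⇒ [7,9,8,14,11,5,4,12,10]
8<9: swap(1,2), lo=2 mid=3 ⇒ [7,8,9,14,11,5,4,12,10]
14>9: swap(3,7), hi=6 ⇒ [7,8,9,12,11,5,4,14,10]
12>9: swap(3,6), hi=5 ⇒ [7,8,9,4,11,5,12,14,10]
4<9: swap(2,3), lo=3 mid=4 ⇒ [7,8,4,9,11,5,12,14,10]
11>9: swap(4,5), hi=4 ⇒ [7,8,4,9,5,11,12,14,10]
5<9: swap(3,4), lo=4 mid=5 ⇒ [7,8,4,5,9,11,12,14,10]
done. lo=4 hi=4; A=[7,8,4,5,9,11,12,14,10]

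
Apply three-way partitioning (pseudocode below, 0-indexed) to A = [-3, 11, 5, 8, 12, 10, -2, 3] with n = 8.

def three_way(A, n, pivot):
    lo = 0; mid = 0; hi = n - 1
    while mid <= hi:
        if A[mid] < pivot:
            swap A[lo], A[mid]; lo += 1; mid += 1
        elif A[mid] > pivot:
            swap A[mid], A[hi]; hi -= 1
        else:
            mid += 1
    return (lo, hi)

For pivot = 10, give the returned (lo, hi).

pivot = 10; lo=0, mid=0, hi=7
A[mid]=-3<10: swap A[0],A[0]; lo=1,mid=1 → [-3, 11, 5, 8, 12, 10, -2, 3]
A[mid]=11>10: swap A[1],A[7]; hi=6 → [-3, 3, 5, 8, 12, 10, -2, 11]
A[mid]=3<10: swap A[1],A[1]; lo=2,mid=2 → [-3, 3, 5, 8, 12, 10, -2, 11]
A[mid]=5<10: swap A[2],A[2]; lo=3,mid=3 → [-3, 3, 5, 8, 12, 10, -2, 11]
A[mid]=8<10: swap A[3],A[3]; lo=4,mid=4 → [-3, 3, 5, 8, 12, 10, -2, 11]
A[mid]=12>10: swap A[4],A[6]; hi=5 → [-3, 3, 5, 8, -2, 10, 12, 11]
A[mid]=-2<10: swap A[4],A[4]; lo=5,mid=5 → [-3, 3, 5, 8, -2, 10, 12, 11]
A[mid]=10=10: mid=6
end: lo=5, hi=5; A = [-3, 3, 5, 8, -2, 10, 12, 11]

(5, 5)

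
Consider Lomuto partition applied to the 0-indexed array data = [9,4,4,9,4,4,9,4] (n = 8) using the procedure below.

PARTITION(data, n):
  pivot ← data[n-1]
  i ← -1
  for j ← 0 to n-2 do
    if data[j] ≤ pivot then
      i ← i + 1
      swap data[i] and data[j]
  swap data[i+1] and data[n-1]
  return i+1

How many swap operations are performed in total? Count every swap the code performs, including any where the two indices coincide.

5

pivot=4, i=-1
j=0: 9>4, skip
j=1: 4≤4, i=0, swap(0,1) ⇒ [4,9,4,9,4,4,9,4]
j=2: 4≤4, i=1, swap(1,2) ⇒ [4,4,9,9,4,4,9,4]
j=3: 9>4, skip
j=4: 4≤4, i=2, swap(2,4) ⇒ [4,4,4,9,9,4,9,4]
j=5: 4≤4, i=3, swap(3,5) ⇒ [4,4,4,4,9,9,9,4]
j=6: 9>4, skip
swap(4,7) ⇒ [4,4,4,4,4,9,9,9]; return 4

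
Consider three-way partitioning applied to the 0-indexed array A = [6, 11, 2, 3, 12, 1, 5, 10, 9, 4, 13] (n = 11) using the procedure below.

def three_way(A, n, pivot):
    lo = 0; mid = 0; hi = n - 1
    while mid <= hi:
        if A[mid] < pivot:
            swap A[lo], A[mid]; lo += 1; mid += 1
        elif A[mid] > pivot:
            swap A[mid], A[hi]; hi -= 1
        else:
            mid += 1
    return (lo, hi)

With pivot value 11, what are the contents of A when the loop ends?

pivot = 11; lo=0, mid=0, hi=10
A[mid]=6<11: swap A[0],A[0]; lo=1,mid=1 → [6, 11, 2, 3, 12, 1, 5, 10, 9, 4, 13]
A[mid]=11=11: mid=2
A[mid]=2<11: swap A[1],A[2]; lo=2,mid=3 → [6, 2, 11, 3, 12, 1, 5, 10, 9, 4, 13]
A[mid]=3<11: swap A[2],A[3]; lo=3,mid=4 → [6, 2, 3, 11, 12, 1, 5, 10, 9, 4, 13]
A[mid]=12>11: swap A[4],A[10]; hi=9 → [6, 2, 3, 11, 13, 1, 5, 10, 9, 4, 12]
A[mid]=13>11: swap A[4],A[9]; hi=8 → [6, 2, 3, 11, 4, 1, 5, 10, 9, 13, 12]
A[mid]=4<11: swap A[3],A[4]; lo=4,mid=5 → [6, 2, 3, 4, 11, 1, 5, 10, 9, 13, 12]
A[mid]=1<11: swap A[4],A[5]; lo=5,mid=6 → [6, 2, 3, 4, 1, 11, 5, 10, 9, 13, 12]
A[mid]=5<11: swap A[5],A[6]; lo=6,mid=7 → [6, 2, 3, 4, 1, 5, 11, 10, 9, 13, 12]
A[mid]=10<11: swap A[6],A[7]; lo=7,mid=8 → [6, 2, 3, 4, 1, 5, 10, 11, 9, 13, 12]
A[mid]=9<11: swap A[7],A[8]; lo=8,mid=9 → [6, 2, 3, 4, 1, 5, 10, 9, 11, 13, 12]
end: lo=8, hi=8; A = [6, 2, 3, 4, 1, 5, 10, 9, 11, 13, 12]

[6, 2, 3, 4, 1, 5, 10, 9, 11, 13, 12]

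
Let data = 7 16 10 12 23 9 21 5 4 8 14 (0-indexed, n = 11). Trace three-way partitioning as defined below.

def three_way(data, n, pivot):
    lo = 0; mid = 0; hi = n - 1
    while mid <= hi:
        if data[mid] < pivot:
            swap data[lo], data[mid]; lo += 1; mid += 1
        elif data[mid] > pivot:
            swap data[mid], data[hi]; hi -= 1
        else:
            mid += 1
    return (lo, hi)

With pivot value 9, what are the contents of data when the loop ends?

7 8 4 5 9 21 23 12 10 14 16

lo=0 mid=0 hi=10
7<9: swap(0,0), lo=1 mid=1 ⇒ 7 16 10 12 23 9 21 5 4 8 14
16>9: swap(1,10), hi=9 ⇒ 7 14 10 12 23 9 21 5 4 8 16
14>9: swap(1,9), hi=8 ⇒ 7 8 10 12 23 9 21 5 4 14 16
8<9: swap(1,1), lo=2 mid=2 ⇒ 7 8 10 12 23 9 21 5 4 14 16
10>9: swap(2,8), hi=7 ⇒ 7 8 4 12 23 9 21 5 10 14 16
4<9: swap(2,2), lo=3 mid=3 ⇒ 7 8 4 12 23 9 21 5 10 14 16
12>9: swap(3,7), hi=6 ⇒ 7 8 4 5 23 9 21 12 10 14 16
5<9: swap(3,3), lo=4 mid=4 ⇒ 7 8 4 5 23 9 21 12 10 14 16
23>9: swap(4,6), hi=5 ⇒ 7 8 4 5 21 9 23 12 10 14 16
21>9: swap(4,5), hi=4 ⇒ 7 8 4 5 9 21 23 12 10 14 16
9=9: mid=5
done. lo=4 hi=4; data=7 8 4 5 9 21 23 12 10 14 16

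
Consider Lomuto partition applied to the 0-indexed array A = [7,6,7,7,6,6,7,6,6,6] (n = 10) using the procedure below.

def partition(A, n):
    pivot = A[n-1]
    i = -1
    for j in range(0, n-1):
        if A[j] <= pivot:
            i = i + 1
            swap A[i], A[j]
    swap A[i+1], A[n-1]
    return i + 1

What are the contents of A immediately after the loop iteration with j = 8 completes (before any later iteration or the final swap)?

[6,6,6,6,6,7,7,7,7,6]

pivot = A[9] = 6; i = -1
j=0: A[0]=7 > 6 → no swap
j=1: A[1]=6 ≤ 6 → i=0, swap A[0],A[1] → [6,7,7,7,6,6,7,6,6,6]
j=2: A[2]=7 > 6 → no swap
j=3: A[3]=7 > 6 → no swap
j=4: A[4]=6 ≤ 6 → i=1, swap A[1],A[4] → [6,6,7,7,7,6,7,6,6,6]
j=5: A[5]=6 ≤ 6 → i=2, swap A[2],A[5] → [6,6,6,7,7,7,7,6,6,6]
j=6: A[6]=7 > 6 → no swap
j=7: A[7]=6 ≤ 6 → i=3, swap A[3],A[7] → [6,6,6,6,7,7,7,7,6,6]
j=8: A[8]=6 ≤ 6 → i=4, swap A[4],A[8] → [6,6,6,6,6,7,7,7,7,6]
(after j=8) A = [6,6,6,6,6,7,7,7,7,6]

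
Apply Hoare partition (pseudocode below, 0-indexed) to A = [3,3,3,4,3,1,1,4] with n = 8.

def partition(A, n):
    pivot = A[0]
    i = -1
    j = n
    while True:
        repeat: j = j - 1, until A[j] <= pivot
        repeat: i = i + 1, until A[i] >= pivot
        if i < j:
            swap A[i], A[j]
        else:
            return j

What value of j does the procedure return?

pivot = A[0] = 3; i = -1, j = 8
j→6 (A[6]=1≤3), i→0 (A[0]=3≥3); i<j, swap → [1,3,3,4,3,1,3,4]
j→5 (A[5]=1≤3), i→1 (A[1]=3≥3); i<j, swap → [1,1,3,4,3,3,3,4]
j→4 (A[4]=3≤3), i→2 (A[2]=3≥3); i<j, swap → [1,1,3,4,3,3,3,4]
j→2, i→3; i≥j, return j=2. A = [1,1,3,4,3,3,3,4]

2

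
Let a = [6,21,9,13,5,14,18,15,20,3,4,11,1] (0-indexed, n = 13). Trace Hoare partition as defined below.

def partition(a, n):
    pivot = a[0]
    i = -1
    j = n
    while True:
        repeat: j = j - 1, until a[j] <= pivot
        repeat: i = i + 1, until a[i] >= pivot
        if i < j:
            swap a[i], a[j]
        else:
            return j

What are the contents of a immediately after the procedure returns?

pivot = a[0] = 6; i = -1, j = 13
j→12 (a[12]=1≤6), i→0 (a[0]=6≥6); i<j, swap → [1,21,9,13,5,14,18,15,20,3,4,11,6]
j→10 (a[10]=4≤6), i→1 (a[1]=21≥6); i<j, swap → [1,4,9,13,5,14,18,15,20,3,21,11,6]
j→9 (a[9]=3≤6), i→2 (a[2]=9≥6); i<j, swap → [1,4,3,13,5,14,18,15,20,9,21,11,6]
j→4 (a[4]=5≤6), i→3 (a[3]=13≥6); i<j, swap → [1,4,3,5,13,14,18,15,20,9,21,11,6]
j→3, i→4; i≥j, return j=3. a = [1,4,3,5,13,14,18,15,20,9,21,11,6]

[1,4,3,5,13,14,18,15,20,9,21,11,6]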